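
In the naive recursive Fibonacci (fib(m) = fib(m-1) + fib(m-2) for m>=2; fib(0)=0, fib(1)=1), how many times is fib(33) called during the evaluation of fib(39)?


Let N(m) = number of times fib(m) is called while evaluating fib(39).
N(39) = 1 (the initial call).
N(38) = 1 (only fib(39) calls it).
For 1 <= m <= 37: fib(m) is called by fib(m+1) and fib(m+2), so
  N(m) = N(m+1) + N(m+2).
fib(0) is called only by fib(2), so N(0) = N(2).
Walk down from m=39:
  N(39)=1, N(38)=1, N(37)=2, N(36)=3, N(35)=5, N(34)=8, N(33)=13
N(33) = 13


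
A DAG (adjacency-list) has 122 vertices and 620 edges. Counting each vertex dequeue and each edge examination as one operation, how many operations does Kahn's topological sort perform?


V = 122 (vertex processing)
E = 620 (edge processing)
V + E = 122 + 620 = 742


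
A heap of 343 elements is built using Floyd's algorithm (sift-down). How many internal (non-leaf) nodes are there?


Leaf nodes occupy roughly half the array.
Sift-down is called for each internal node, starting from the last one.
Internal nodes = floor(n/2) = floor(343/2) = 171


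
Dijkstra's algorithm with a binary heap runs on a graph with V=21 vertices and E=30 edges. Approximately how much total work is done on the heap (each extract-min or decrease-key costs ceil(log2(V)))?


Dijkstra with a binary heap: each vertex is extracted once, each edge may relax once.
Each heap operation costs O(log V).
V + E = 21 + 30 = 51
ceil(log2(21)) = 5 (since 2^4 = 16 < 21 <= 32 = 2^5)
Total heap work = (V+E) * ceil(log2(V)) = 51 * 5 = 255


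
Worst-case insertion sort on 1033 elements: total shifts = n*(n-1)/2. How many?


Sum of shifts = 1 + 2 + 3 + ... + 1032
= 1033 * 1032 / 2
= 1066056 / 2
= 533028


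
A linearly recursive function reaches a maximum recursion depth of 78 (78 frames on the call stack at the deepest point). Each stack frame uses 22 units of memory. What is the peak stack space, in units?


Maximum recursion depth = 78 frames
Memory per frame = 22 units
Total stack space = depth * frame_size
= 78 * 22 = 1716


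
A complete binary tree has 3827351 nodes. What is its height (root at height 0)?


In a complete binary tree, level k holds nodes 2^k .. 2^(k+1)-1 (1-indexed).
Height = floor(log2(n)) = floor(log2(3827351)) = 21
Check: 2^21 = 2097152 <= 3827351 < 4194304 = 2^22


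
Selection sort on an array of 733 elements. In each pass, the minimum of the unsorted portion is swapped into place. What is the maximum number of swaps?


Selection sort performs one swap per pass:
  Pass 1: find min in positions 0 to 732, swap with position 0
  Pass 2: find min in positions 1 to 732, swap with position 1
  Pass 3: find min in positions 2 to 732, swap with position 2
  Pass 4: find min in positions 3 to 732, swap with position 3
  Pass 5: find min in positions 4 to 732, swap with position 4
  ... (727 more passes)
Total passes (and swaps) = n - 1 = 733 - 1 = 732


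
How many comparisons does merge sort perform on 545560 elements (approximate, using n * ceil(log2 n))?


Recursion depth: ceil(log2(545560)) = 20
Each recursion level merges n = 545560 elements
Total = 545560 * 20 = 10911200


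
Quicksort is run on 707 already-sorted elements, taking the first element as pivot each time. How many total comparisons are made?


Sum of comparisons per partition:
706 + 705 + ... + 1 + 0
= 707 * (707 - 1) / 2
= 707 * 706 / 2
= 249571


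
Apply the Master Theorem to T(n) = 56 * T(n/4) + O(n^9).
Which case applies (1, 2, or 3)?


The Master Theorem: T(n) = a*T(n/b) + O(n^c)
  a = 56, b = 4, c = 9
log_b(a) = log_4(56) ~ 2.904
Compare b^c with a: 4^9 = 262144 > 56, so c > log_b(a).
Since c > log_b(a), Case 3 applies.
T(n) = O(n^9)
Master Theorem case = 3


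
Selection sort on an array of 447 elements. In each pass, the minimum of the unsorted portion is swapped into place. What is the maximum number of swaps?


Selection sort performs one swap per pass:
  Pass 1: find min in positions 0 to 446, swap with position 0
  Pass 2: find min in positions 1 to 446, swap with position 1
  Pass 3: find min in positions 2 to 446, swap with position 2
  Pass 4: find min in positions 3 to 446, swap with position 3
  Pass 5: find min in positions 4 to 446, swap with position 4
  ... (441 more passes)
Total passes (and swaps) = n - 1 = 447 - 1 = 446


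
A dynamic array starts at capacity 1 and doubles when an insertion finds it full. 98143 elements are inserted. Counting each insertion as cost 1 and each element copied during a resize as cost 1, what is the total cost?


n = 98143
Insertion costs: 98143
Resizes copy 1, 2, 4, ... up to the largest power of 2 that is <= n-1 = 98142, i.e. 65536.
Copy costs = 1 + 2 + 4 + 8 + 16 + 32 + 64 + 128 + 256 + 512 + 1024 + 2048 + 4096 + 8192 + 16384 + 32768 + 65536 = 131071
Total = 98143 + 131071 = 229214


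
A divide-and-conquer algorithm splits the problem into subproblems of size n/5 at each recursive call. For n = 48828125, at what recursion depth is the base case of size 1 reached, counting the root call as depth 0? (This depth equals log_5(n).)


At each depth, the problem size is divided by 5:
  Depth 0: problem size = 48828125
  Depth 1: problem size = 9765625
  Depth 2: problem size = 1953125
  Depth 3: problem size = 390625
  Depth 4: problem size = 78125
  Depth 5: problem size = 15625
  Depth 6: problem size = 3125
  Depth 7: problem size = 625
  Depth 8: problem size = 125
  Depth 9: problem size = 25
  Depth 10: problem size = 5
  Depth 11: problem size = 1 (base case)
The base case is reached at depth log_5(48828125) = 11 (the tree has 12 levels counting depth 0, but the depth asked for is 11).
Recursion depth = 11


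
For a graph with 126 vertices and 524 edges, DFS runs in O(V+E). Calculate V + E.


A full DFS traversal visits each vertex once and examines each edge once.
V = 126
E = 524
Sum = 126 + 524 = 650


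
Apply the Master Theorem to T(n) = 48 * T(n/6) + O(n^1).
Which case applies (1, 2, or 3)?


The Master Theorem: T(n) = a*T(n/b) + O(n^c)
  a = 48, b = 6, c = 1
log_b(a) = log_6(48) ~ 2.161
Compare b^c with a: 6^1 = 6 < 48, so c < log_b(a).
Since c < log_b(a), Case 1 applies.
T(n) = O(n^(log_6 48)) ~ O(n^2.161)
Master Theorem case = 1


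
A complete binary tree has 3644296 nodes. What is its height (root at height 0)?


In a complete binary tree, level k holds nodes 2^k .. 2^(k+1)-1 (1-indexed).
Height = floor(log2(n)) = floor(log2(3644296)) = 21
Check: 2^21 = 2097152 <= 3644296 < 4194304 = 2^22


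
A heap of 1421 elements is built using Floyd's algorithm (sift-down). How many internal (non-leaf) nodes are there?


Leaf nodes occupy roughly half the array.
Sift-down is called for each internal node, starting from the last one.
Internal nodes = floor(n/2) = floor(1421/2) = 710


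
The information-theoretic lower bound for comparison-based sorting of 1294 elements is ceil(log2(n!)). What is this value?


A binary decision tree of height h has at most 2^h leaves and needs at least n! of them, so h >= ceil(log2(n!)).
1294! is far too large to multiply out, so use Stirling's series:
  ln(n!) ~ n ln n - n + (1/2) ln(2 pi n) + 1/(12n)  (error below 1/(360 n^3), negligible here)
  ln(1294) = 7.1654935
  n ln n = 1294 * 7.1654935 = 9272.1486
  (1/2) ln(2 pi * 1294) = (1/2) ln(8130.4418) = 4.5017
  1/(12*1294) = 0.0001
  ln(1294!) ~ 9272.1486 - 1294 + 4.5017 + 0.0001 = 7982.6504
Convert to base 2: log2(1294!) = 7982.6504 / ln 2 = 7982.6504 / 0.69314718 = 11516.5302
ceil(11516.5302) = 11517


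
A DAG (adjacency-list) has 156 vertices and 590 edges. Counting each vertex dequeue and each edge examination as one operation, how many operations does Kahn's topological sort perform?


V = 156 (vertex processing)
E = 590 (edge processing)
V + E = 156 + 590 = 746


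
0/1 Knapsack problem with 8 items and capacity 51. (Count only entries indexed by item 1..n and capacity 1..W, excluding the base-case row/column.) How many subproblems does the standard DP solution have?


The DP table is indexed by (item, capacity).
Rows: 8 items
Columns: 51 capacity values (1 to W)
Total subproblems = 8 * 51 = 408


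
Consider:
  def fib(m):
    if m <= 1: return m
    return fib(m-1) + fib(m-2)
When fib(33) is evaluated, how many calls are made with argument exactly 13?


Let N(m) = number of times fib(m) is called while evaluating fib(33).
N(33) = 1 (the initial call).
N(32) = 1 (only fib(33) calls it).
For 1 <= m <= 31: fib(m) is called by fib(m+1) and fib(m+2), so
  N(m) = N(m+1) + N(m+2).
fib(0) is called only by fib(2), so N(0) = N(2).
Walk down from m=33:
  N(33)=1, N(32)=1, N(31)=2, N(30)=3, N(29)=5, N(28)=8, N(27)=13, N(26)=21, N(25)=34, N(24)=55, N(23)=89, N(22)=144, N(21)=233, N(20)=377, N(19)=610, N(18)=987, N(17)=1597, N(16)=2584, N(15)=4181, N(14)=6765, N(13)=10946
N(13) = 10946


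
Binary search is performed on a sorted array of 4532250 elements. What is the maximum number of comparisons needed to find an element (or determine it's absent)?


Binary search halves the search space each comparison:
  Step 1: search space = 4532250 -> 2266125
  Step 2: search space = 2266125 -> 1133062
  Step 3: search space = 1133062 -> 566531
  Step 4: search space = 566531 -> 283265
  Step 5: search space = 283265 -> 141632
  Step 6: search space = 141632 -> 70816
  Step 7: search space = 70816 -> 35408
  Step 8: search space = 35408 -> 17704
  Step 9: search space = 17704 -> 8852
  Step 10: search space = 8852 -> 4426
  Step 11: search space = 4426 -> 2213
  Step 12: search space = 2213 -> 1106
  Step 13: search space = 1106 -> 553
  Step 14: search space = 553 -> 276
  Step 15: search space = 276 -> 138
  Step 16: search space = 138 -> 69
  Step 17: search space = 69 -> 34
  Step 18: search space = 34 -> 17
  Step 19: search space = 17 -> 8
  Step 20: search space = 8 -> 4
  Step 21: search space = 4 -> 2
  Step 22: search space = 2 -> 1
  Step 23: search space = 1 (final check)
Maximum comparisons = floor(log2(4532250)) + 1 = 22 + 1 = 23


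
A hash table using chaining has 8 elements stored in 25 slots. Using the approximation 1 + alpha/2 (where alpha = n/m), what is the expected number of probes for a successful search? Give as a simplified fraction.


Load factor alpha = n/m = 8/25
Expected probes = 1 + alpha/2 = 1 + 8/(2*25)
= 1 + 8/50
= 50/50 + 8/50
= 58/50
Simplify: 29/25


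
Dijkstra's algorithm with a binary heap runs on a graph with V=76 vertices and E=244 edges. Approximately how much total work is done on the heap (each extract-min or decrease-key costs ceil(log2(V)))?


Dijkstra with a binary heap: each vertex is extracted once, each edge may relax once.
Each heap operation costs O(log V).
V + E = 76 + 244 = 320
ceil(log2(76)) = 7 (since 2^6 = 64 < 76 <= 128 = 2^7)
Total heap work = (V+E) * ceil(log2(V)) = 320 * 7 = 2240


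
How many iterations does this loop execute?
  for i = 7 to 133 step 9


The loop variable i takes values starting at 7 and increments by 9 each iteration.
Sequence: i = 7, 16, 25, 34, 43, 52, 61, 70, 79, ...
The upper bound 133 is inclusive, so the count is floor((last - first) / step) + 1:
floor((133 - 7) / 9) + 1 = floor(126/9) + 1 = 14 + 1 = 15


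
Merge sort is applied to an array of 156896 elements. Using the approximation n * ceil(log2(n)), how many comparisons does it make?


Merge sort divides the array into halves recursively.
Number of levels = ceil(log2(156896)) = 18
At each level, approximately n = 156896 comparisons are needed for merging.
Total comparisons ~ n * ceil(log2(n)) = 156896 * 18 = 2824128


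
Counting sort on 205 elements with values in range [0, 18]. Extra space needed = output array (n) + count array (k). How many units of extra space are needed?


Output array size: 205 (to store sorted result)
Count array size: 19 (one slot per possible value, range 0 to 18)
Total extra space = 205 + 19 = 224


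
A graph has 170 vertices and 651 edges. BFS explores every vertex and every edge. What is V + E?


A full BFS traversal dequeues each vertex once and examines each edge once.
Vertex visits: 170
Edge visits: 651
V + E = 170 + 651 = 821


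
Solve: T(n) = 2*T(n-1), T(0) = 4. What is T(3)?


Unrolling:
T(3) = 2*T(2) = 2^2*T(1) = ... = 2^3*T(0)
= 2^3 * 4
= 8 * 4 = 32


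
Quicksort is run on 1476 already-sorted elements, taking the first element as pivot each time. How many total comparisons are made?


Sum of comparisons per partition:
1475 + 1474 + ... + 1 + 0
= 1476 * (1476 - 1) / 2
= 1476 * 1475 / 2
= 1088550


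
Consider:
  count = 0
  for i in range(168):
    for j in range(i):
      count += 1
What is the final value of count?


For each i, the inner loop runs i times:
  i=0: inner runs 0 times
  i=1: inner runs 1 time
  i=2: inner runs 2 times
  i=3: inner runs 3 times
  i=4: inner runs 4 times
  i=5: inner runs 5 times
  i=6: inner runs 6 times
  i=7: inner runs 7 times
  ...
Total = 0 + 1 + 2 + ... + 167 = 168*(168-1)/2 = 14028


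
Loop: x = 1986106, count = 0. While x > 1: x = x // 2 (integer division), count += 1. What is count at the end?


The variable x halves each step:
x = 1986106 -> 993053 -> 496526 -> 248263 -> 124131 -> 62065 -> 31032 -> 15516 -> 7758 -> 3879 -> 1939 -> 969 -> 484 -> 242 -> 121 -> 60 -> 30 -> 15 -> 7 -> 3 -> 1
Number of halvings = floor(log2(1986106)) = 20


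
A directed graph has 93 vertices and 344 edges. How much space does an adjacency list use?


Adjacency list: one list head per vertex + one entry per edge
Vertex heads: 93
Edge entries: 344
Total = 93 + 344 = 437


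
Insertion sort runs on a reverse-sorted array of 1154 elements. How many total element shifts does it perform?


Sum of shifts = 1 + 2 + 3 + ... + 1153
= 1154 * 1153 / 2
= 1330562 / 2
= 665281


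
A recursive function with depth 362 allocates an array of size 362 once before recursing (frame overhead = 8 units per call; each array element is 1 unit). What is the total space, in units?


Array allocation: 362 units (allocated once)
Stack frames: 362 deep * 8 per frame = 2896 units
Total = 362 + 2896 = 3258


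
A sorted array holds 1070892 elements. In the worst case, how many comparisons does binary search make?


Halving sequence: 1070892 -> 535446 -> 267723 -> 133861 -> 66930 -> 33465 -> 16732 -> 8366 -> 4183 -> 2091 -> 1045 -> 522 -> 261 -> 130 -> 65 -> 32 -> 16 -> 8 -> 4 -> 2 -> 1
Number of halvings = 20
Max comparisons = 20 + 1 = 21


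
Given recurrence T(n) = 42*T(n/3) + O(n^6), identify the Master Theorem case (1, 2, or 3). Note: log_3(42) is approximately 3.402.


Master Theorem parameters: a=42, b=3, c=6
log_b(a) = 3.402
Compare b^c with a: 3^6 = 729 > 42, so c > log_b(a).
Comparing c=6 vs log_b(a)=3.402:
6 > 3.402 => Case 3
Result: T(n) = O(n^6)
Master Theorem case = 3


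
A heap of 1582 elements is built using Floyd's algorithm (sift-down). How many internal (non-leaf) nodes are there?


Leaf nodes occupy roughly half the array.
Sift-down is called for each internal node, starting from the last one.
Internal nodes = floor(n/2) = floor(1582/2) = 791


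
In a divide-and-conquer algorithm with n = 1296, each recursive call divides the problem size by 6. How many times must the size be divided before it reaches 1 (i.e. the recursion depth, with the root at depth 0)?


Number of divisions = log_6(1296)
Sizes: 1296 -> 216 -> 36 -> 6 -> 1 (4 divisions)
Recursion depth = 4


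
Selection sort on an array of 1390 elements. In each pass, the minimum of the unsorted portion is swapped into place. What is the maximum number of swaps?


Selection sort performs one swap per pass:
  Pass 1: find min in positions 0 to 1389, swap with position 0
  Pass 2: find min in positions 1 to 1389, swap with position 1
  Pass 3: find min in positions 2 to 1389, swap with position 2
  Pass 4: find min in positions 3 to 1389, swap with position 3
  Pass 5: find min in positions 4 to 1389, swap with position 4
  ... (1384 more passes)
Total passes (and swaps) = n - 1 = 1390 - 1 = 1389


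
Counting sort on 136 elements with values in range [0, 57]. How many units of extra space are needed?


Output array size: 136 (to store sorted result)
Count array size: 58 (one slot per possible value, range 0 to 57)
Total extra space = 136 + 58 = 194


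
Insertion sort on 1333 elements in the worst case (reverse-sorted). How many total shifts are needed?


In the worst case (reverse-sorted), each element shifts past all previous:
  Element 1: 1 shifts
  Element 2: 2 shifts
  Element 3: 3 shifts
  Element 4: 4 shifts
  Element 5: 5 shifts
  ...
  Element 1332: 1332 shifts
Total = 1 + 2 + ... + 1332
= 1333*(1333-1)/2 = 887778


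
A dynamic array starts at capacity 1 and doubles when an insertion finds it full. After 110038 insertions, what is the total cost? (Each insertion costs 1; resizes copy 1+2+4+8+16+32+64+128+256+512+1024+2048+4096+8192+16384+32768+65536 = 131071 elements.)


Insertion cost: 110038 (one per element)
Resizes occur just before inserting elements 2, 3, 5, 9, ...
Elements copied at each resize: 1 + 2 + 4 + 8 + 16 + 32 + 64 + 128 + 256 + 512 + 1024 + 2048 + 4096 + 8192 + 16384 + 32768 + 65536
Sum of copies = 131071 (geometric series: 2^k - 1)
Total = 110038 + 131071 = 241109


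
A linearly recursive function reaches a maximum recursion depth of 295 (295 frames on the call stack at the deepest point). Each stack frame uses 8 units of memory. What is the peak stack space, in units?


Maximum recursion depth = 295 frames
Memory per frame = 8 units
Total stack space = depth * frame_size
= 295 * 8 = 2360


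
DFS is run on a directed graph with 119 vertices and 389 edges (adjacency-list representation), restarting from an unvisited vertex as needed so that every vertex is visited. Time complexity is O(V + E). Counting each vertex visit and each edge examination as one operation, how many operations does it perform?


A full DFS traversal processes each vertex exactly once (push/pop on stack).
Each directed edge is examined once.
V = 119, E = 389
V + E = 508


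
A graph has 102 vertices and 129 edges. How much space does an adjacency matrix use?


Adjacency matrix: V x V grid of entries
Space = V^2 = 102^2 = 102 * 102 = 10404


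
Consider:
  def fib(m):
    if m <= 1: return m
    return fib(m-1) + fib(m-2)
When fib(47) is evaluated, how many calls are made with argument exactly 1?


Let N(m) = number of times fib(m) is called while evaluating fib(47).
N(47) = 1 (the initial call).
N(46) = 1 (only fib(47) calls it).
For 1 <= m <= 45: fib(m) is called by fib(m+1) and fib(m+2), so
  N(m) = N(m+1) + N(m+2).
fib(0) is called only by fib(2), so N(0) = N(2).
Walk down from m=47:
  N(47)=1, N(46)=1, N(45)=2, N(44)=3, N(43)=5, N(42)=8, N(41)=13, N(40)=21, N(39)=34, N(38)=55, N(37)=89, N(36)=144, N(35)=233, N(34)=377, N(33)=610, N(32)=987, N(31)=1597, N(30)=2584, N(29)=4181, N(28)=6765, N(27)=10946, N(26)=17711, N(25)=28657, N(24)=46368, N(23)=75025, N(22)=121393, N(21)=196418, N(20)=317811, N(19)=514229, N(18)=832040, N(17)=1346269, N(16)=2178309, N(15)=3524578, N(14)=5702887, N(13)=9227465, N(12)=14930352, N(11)=24157817, N(10)=39088169, N(9)=63245986, N(8)=102334155, N(7)=165580141, N(6)=267914296, N(5)=433494437, N(4)=701408733, N(3)=1134903170, N(2)=1836311903, N(1)=2971215073
N(1) = 2971215073


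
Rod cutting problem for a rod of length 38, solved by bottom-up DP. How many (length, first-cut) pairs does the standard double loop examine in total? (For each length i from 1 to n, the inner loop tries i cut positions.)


For each subproblem length i = 1..38, the inner loop considers i possible first cuts.
Total = 1 + 2 + ... + 38
= 38*(38+1)/2
= 38*39/2 = 741


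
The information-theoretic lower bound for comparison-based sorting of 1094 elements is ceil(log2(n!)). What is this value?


A binary decision tree of height h has at most 2^h leaves and needs at least n! of them, so h >= ceil(log2(n!)).
1094! is far too large to multiply out, so use Stirling's series:
  ln(n!) ~ n ln n - n + (1/2) ln(2 pi n) + 1/(12n)  (error below 1/(360 n^3), negligible here)
  ln(1094) = 6.9975960
  n ln n = 1094 * 6.9975960 = 7655.3700
  (1/2) ln(2 pi * 1094) = (1/2) ln(6873.8047) = 4.4177
  1/(12*1094) = 0.0001
  ln(1094!) ~ 7655.3700 - 1094 + 4.4177 + 0.0001 = 6565.7878
Convert to base 2: log2(1094!) = 6565.7878 / ln 2 = 6565.7878 / 0.69314718 = 9472.4295
ceil(9472.4295) = 9473


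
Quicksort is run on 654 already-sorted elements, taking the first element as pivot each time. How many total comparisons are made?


Sum of comparisons per partition:
653 + 652 + ... + 1 + 0
= 654 * (654 - 1) / 2
= 654 * 653 / 2
= 213531


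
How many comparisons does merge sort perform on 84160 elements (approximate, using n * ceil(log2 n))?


Recursion depth: ceil(log2(84160)) = 17
Each recursion level merges n = 84160 elements
Total = 84160 * 17 = 1430720


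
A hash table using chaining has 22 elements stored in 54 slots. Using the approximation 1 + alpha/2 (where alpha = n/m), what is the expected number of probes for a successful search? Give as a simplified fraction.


Load factor alpha = n/m = 22/54
Expected probes = 1 + alpha/2 = 1 + 22/(2*54)
= 1 + 22/108
= 108/108 + 22/108
= 130/108
Simplify: 65/54


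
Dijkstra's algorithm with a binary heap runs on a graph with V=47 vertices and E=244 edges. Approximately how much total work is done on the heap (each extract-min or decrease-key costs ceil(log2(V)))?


Dijkstra with a binary heap: each vertex is extracted once, each edge may relax once.
Each heap operation costs O(log V).
V + E = 47 + 244 = 291
ceil(log2(47)) = 6 (since 2^5 = 32 < 47 <= 64 = 2^6)
Total heap work = (V+E) * ceil(log2(V)) = 291 * 6 = 1746


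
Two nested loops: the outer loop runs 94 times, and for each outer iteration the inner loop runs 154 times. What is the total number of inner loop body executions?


Outer loop: 94 iterations
Inner loop: 154 iterations per outer iteration
Total = 94 * 154 = 14476


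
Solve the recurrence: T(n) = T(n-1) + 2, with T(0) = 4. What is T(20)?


Unrolling the recurrence:
T(20) = T(19) + 2
       = T(18) + 2 + 2
       = T(17) + 2*3
       ...
       = T(0) + 2*20
       = 4 + 40 = 44


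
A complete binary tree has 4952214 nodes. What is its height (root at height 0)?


In a complete binary tree, level k holds nodes 2^k .. 2^(k+1)-1 (1-indexed).
Height = floor(log2(n)) = floor(log2(4952214)) = 22
Check: 2^22 = 4194304 <= 4952214 < 8388608 = 2^23


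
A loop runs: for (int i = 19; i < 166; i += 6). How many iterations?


Loop starts at i = 19, increments by 6, stops when i >= 166.
Number of iterations = ceil((166 - 19) / 6)
= ceil(147 / 6)
= 25


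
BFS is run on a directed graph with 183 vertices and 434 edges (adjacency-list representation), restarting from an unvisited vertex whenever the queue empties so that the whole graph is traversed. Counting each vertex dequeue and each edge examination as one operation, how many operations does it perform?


A full BFS traversal dequeues each vertex exactly once and examines each directed edge exactly once.
V = 183 (vertex processing cost)
E = 434 (edge examination cost)
Total operations proportional to V + E = 183 + 434 = 617


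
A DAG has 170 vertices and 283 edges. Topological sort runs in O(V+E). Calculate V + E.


V = 170 (vertex processing)
E = 283 (edge processing)
V + E = 170 + 283 = 453


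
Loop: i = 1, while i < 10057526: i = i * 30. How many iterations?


i multiplies by 30 each step:
i = 1 -> 30 -> 900 -> 27000 -> 810000 -> 24300000 (stop)
Iterations = ceil(log_30(10057526)) = 5


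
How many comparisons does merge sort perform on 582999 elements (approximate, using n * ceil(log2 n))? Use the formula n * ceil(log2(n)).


Recursion depth: ceil(log2(582999)) = 20
Each recursion level merges n = 582999 elements
Total = 582999 * 20 = 11659980


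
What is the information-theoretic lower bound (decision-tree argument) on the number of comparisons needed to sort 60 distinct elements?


A binary decision tree of height h has at most 2^h leaves and needs at least n! of them, so h >= ceil(log2(n!)).
60! is far too large to multiply out, so use Stirling's series:
  ln(n!) ~ n ln n - n + (1/2) ln(2 pi n) + 1/(12n)  (error below 1/(360 n^3), negligible here)
  ln(60) = 4.0943446
  n ln n = 60 * 4.0943446 = 245.6607
  (1/2) ln(2 pi * 60) = (1/2) ln(376.9911) = 2.9661
  1/(12*60) = 0.0014
  ln(60!) ~ 245.6607 - 60 + 2.9661 + 0.0014 = 188.6282
Convert to base 2: log2(60!) = 188.6282 / ln 2 = 188.6282 / 0.69314718 = 272.1330
ceil(272.1330) = 273


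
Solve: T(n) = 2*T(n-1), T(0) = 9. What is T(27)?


Unrolling:
T(27) = 2*T(26) = 2^2*T(25) = ... = 2^27*T(0)
= 2^27 * 9
= 134217728 * 9 = 1207959552


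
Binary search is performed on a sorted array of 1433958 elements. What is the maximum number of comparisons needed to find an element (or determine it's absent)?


Binary search halves the search space each comparison:
  Step 1: search space = 1433958 -> 716979
  Step 2: search space = 716979 -> 358489
  Step 3: search space = 358489 -> 179244
  Step 4: search space = 179244 -> 89622
  Step 5: search space = 89622 -> 44811
  Step 6: search space = 44811 -> 22405
  Step 7: search space = 22405 -> 11202
  Step 8: search space = 11202 -> 5601
  Step 9: search space = 5601 -> 2800
  Step 10: search space = 2800 -> 1400
  Step 11: search space = 1400 -> 700
  Step 12: search space = 700 -> 350
  Step 13: search space = 350 -> 175
  Step 14: search space = 175 -> 87
  Step 15: search space = 87 -> 43
  Step 16: search space = 43 -> 21
  Step 17: search space = 21 -> 10
  Step 18: search space = 10 -> 5
  Step 19: search space = 5 -> 2
  Step 20: search space = 2 -> 1
  Step 21: search space = 1 (final check)
Maximum comparisons = floor(log2(1433958)) + 1 = 20 + 1 = 21


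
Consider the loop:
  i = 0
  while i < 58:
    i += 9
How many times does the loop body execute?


Starting at i = 0, each iteration adds 9.
Iterations until i >= 58:
  Iteration 1: i = 0 -> i = 9
  Iteration 2: i = 9 -> i = 18
  Iteration 3: i = 18 -> i = 27
  Iteration 4: i = 27 -> i = 36
  Iteration 5: i = 36 -> i = 45
  Iteration 6: i = 45 -> i = 54
  Iteration 7: i = 54 -> i = 63
Total iterations = ceil(58/9) = 7


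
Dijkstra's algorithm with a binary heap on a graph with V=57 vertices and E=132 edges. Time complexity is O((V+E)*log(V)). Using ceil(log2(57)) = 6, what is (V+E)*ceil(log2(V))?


Dijkstra with a binary heap: each vertex is extracted once, each edge may relax once.
Each heap operation costs O(log V).
V + E = 57 + 132 = 189
ceil(log2(57)) = 6 (since 2^5 = 32 < 57 <= 64 = 2^6)
Total heap work = (V+E) * ceil(log2(V)) = 189 * 6 = 1134


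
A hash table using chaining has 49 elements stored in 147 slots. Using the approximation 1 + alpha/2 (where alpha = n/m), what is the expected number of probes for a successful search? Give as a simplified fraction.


Load factor alpha = n/m = 49/147
Expected probes = 1 + alpha/2 = 1 + 49/(2*147)
= 1 + 49/294
= 294/294 + 49/294
= 343/294
Simplify: 7/6


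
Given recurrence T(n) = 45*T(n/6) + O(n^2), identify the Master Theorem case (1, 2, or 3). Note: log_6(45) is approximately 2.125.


Master Theorem parameters: a=45, b=6, c=2
log_b(a) = 2.125
Compare b^c with a: 6^2 = 36 < 45, so c < log_b(a).
Comparing c=2 vs log_b(a)=2.125:
2 < 2.125 => Case 1
Result: T(n) = O(n^(log_6 45)) ~ O(n^2.125)
Master Theorem case = 1


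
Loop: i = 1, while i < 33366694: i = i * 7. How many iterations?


i multiplies by 7 each step:
i = 1 -> 7 -> 49 -> 343 -> 2401 -> 16807 -> 117649 -> 823543 -> 5764801 -> 40353607 (stop)
Iterations = ceil(log_7(33366694)) = 9


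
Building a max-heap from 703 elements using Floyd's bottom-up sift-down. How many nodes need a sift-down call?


In a heap of 703 elements (0-indexed array):
  Last element index: 702
  Parent of last element: floor((702 - 1) / 2) = 350
  Internal nodes: indices 0 to 350
  Count = floor(703/2) = 351


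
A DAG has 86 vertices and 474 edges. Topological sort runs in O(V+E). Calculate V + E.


V = 86 (vertex processing)
E = 474 (edge processing)
V + E = 86 + 474 = 560


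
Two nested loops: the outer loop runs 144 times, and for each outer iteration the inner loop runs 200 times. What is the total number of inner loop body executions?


Outer loop: 144 iterations
Inner loop: 200 iterations per outer iteration
Total = 144 * 200 = 28800


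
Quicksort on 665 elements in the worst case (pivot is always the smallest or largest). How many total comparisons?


In the worst case, each partition step picks the worst pivot:
  Partition 1: 664 comparisons (n-1 elements to compare)
  Partition 2: 663 comparisons
  Partition 3: 662 comparisons
  Partition 4: 661 comparisons
  Partition 5: 660 comparisons
  ...
  Last partition: 0 comparisons
Total = (n-1) + (n-2) + ... + 1 + 0 = n*(n-1)/2
= 665*664/2 = 220780


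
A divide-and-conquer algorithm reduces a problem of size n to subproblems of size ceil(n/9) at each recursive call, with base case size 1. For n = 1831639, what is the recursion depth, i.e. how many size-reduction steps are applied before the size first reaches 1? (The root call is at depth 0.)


Each step divides the size by 9 (rounding up); after k steps the size is ceil(n/9^k), which equals 1 exactly when 9^k >= n.
So the depth is the smallest k with 9^k >= 1831639, i.e. ceil(log_9(1831639)).
9^6 = 531441 < 1831639 <= 4782969 = 9^7
Recursion depth = 7


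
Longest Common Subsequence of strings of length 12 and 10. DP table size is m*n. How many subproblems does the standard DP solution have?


DP table indexed by positions in both strings.
First string: 12 positions
Second string: 10 positions
Total = 12 * 10 = 120


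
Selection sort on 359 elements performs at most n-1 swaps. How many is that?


Each of the 358 passes places one element in its final position.
Pass 1: swap minimum into position 0
Pass 2: swap minimum of remaining into position 1
...
Pass 358: last two elements, one swap
Maximum swaps = 359 - 1 = 358


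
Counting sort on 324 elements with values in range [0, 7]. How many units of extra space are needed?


Output array size: 324 (to store sorted result)
Count array size: 8 (one slot per possible value, range 0 to 7)
Total extra space = 324 + 8 = 332


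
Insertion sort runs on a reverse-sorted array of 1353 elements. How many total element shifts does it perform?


Sum of shifts = 1 + 2 + 3 + ... + 1352
= 1353 * 1352 / 2
= 1829256 / 2
= 914628


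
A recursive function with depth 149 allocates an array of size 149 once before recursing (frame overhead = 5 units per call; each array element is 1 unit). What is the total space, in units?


Array allocation: 149 units (allocated once)
Stack frames: 149 deep * 5 per frame = 745 units
Total = 149 + 745 = 894


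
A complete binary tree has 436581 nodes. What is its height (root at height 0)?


In a complete binary tree, level k holds nodes 2^k .. 2^(k+1)-1 (1-indexed).
Height = floor(log2(n)) = floor(log2(436581)) = 18
Check: 2^18 = 262144 <= 436581 < 524288 = 2^19


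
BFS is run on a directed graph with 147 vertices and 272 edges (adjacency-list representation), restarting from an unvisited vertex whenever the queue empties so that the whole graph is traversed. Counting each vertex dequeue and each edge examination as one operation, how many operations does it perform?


A full BFS traversal dequeues each vertex exactly once and examines each directed edge exactly once.
V = 147 (vertex processing cost)
E = 272 (edge examination cost)
Total operations proportional to V + E = 147 + 272 = 419


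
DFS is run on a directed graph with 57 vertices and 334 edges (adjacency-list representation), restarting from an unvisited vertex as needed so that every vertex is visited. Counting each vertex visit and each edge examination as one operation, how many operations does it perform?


A full DFS traversal processes each vertex exactly once (push/pop on stack).
Each directed edge is examined once.
V = 57, E = 334
V + E = 391


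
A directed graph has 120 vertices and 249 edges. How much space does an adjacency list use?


Adjacency list: one list head per vertex + one entry per edge
Vertex heads: 120
Edge entries: 249
Total = 120 + 249 = 369


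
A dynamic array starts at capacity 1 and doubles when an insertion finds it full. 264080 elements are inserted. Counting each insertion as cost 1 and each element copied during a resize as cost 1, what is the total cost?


n = 264080
Insertion costs: 264080
Resizes copy 1, 2, 4, ... up to the largest power of 2 that is <= n-1 = 264079, i.e. 262144.
Copy costs = 1 + 2 + 4 + 8 + 16 + 32 + 64 + 128 + 256 + 512 + 1024 + 2048 + 4096 + 8192 + 16384 + 32768 + 65536 + 131072 + 262144 = 524287
Total = 264080 + 524287 = 788367


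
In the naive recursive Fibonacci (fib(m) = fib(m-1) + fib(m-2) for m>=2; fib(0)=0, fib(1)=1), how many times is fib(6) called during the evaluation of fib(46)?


Let N(m) = number of times fib(m) is called while evaluating fib(46).
N(46) = 1 (the initial call).
N(45) = 1 (only fib(46) calls it).
For 1 <= m <= 44: fib(m) is called by fib(m+1) and fib(m+2), so
  N(m) = N(m+1) + N(m+2).
fib(0) is called only by fib(2), so N(0) = N(2).
Walk down from m=46:
  N(46)=1, N(45)=1, N(44)=2, N(43)=3, N(42)=5, N(41)=8, N(40)=13, N(39)=21, N(38)=34, N(37)=55, N(36)=89, N(35)=144, N(34)=233, N(33)=377, N(32)=610, N(31)=987, N(30)=1597, N(29)=2584, N(28)=4181, N(27)=6765, N(26)=10946, N(25)=17711, N(24)=28657, N(23)=46368, N(22)=75025, N(21)=121393, N(20)=196418, N(19)=317811, N(18)=514229, N(17)=832040, N(16)=1346269, N(15)=2178309, N(14)=3524578, N(13)=5702887, N(12)=9227465, N(11)=14930352, N(10)=24157817, N(9)=39088169, N(8)=63245986, N(7)=102334155, N(6)=165580141
N(6) = 165580141


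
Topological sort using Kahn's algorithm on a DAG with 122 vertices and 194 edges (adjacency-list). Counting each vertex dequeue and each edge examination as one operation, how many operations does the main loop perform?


Kahn's algorithm:
  1. Compute in-degrees: O(V + E)
  2. Process queue: each vertex dequeued once (O(V))
     each edge examined once (O(E))
Total = V + E = 122 + 194 = 316


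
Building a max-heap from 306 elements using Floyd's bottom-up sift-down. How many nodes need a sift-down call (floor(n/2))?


In a heap of 306 elements (0-indexed array):
  Last element index: 305
  Parent of last element: floor((305 - 1) / 2) = 152
  Internal nodes: indices 0 to 152
  Count = floor(306/2) = 153


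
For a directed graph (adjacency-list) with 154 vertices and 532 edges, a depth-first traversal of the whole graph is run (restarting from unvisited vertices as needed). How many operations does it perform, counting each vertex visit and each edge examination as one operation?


A full DFS traversal visits each vertex once and examines each edge once.
V = 154
E = 532
Sum = 154 + 532 = 686


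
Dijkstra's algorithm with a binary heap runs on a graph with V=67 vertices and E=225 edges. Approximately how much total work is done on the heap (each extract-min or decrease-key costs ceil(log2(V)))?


Dijkstra with a binary heap: each vertex is extracted once, each edge may relax once.
Each heap operation costs O(log V).
V + E = 67 + 225 = 292
ceil(log2(67)) = 7 (since 2^6 = 64 < 67 <= 128 = 2^7)
Total heap work = (V+E) * ceil(log2(V)) = 292 * 7 = 2044


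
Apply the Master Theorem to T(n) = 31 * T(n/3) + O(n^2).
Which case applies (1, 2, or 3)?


The Master Theorem: T(n) = a*T(n/b) + O(n^c)
  a = 31, b = 3, c = 2
log_b(a) = log_3(31) ~ 3.126
Compare b^c with a: 3^2 = 9 < 31, so c < log_b(a).
Since c < log_b(a), Case 1 applies.
T(n) = O(n^(log_3 31)) ~ O(n^3.126)
Master Theorem case = 1


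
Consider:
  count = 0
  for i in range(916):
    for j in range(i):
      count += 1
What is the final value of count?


For each i, the inner loop runs i times:
  i=0: inner runs 0 times
  i=1: inner runs 1 time
  i=2: inner runs 2 times
  i=3: inner runs 3 times
  i=4: inner runs 4 times
  i=5: inner runs 5 times
  i=6: inner runs 6 times
  i=7: inner runs 7 times
  ...
Total = 0 + 1 + 2 + ... + 915 = 916*(916-1)/2 = 419070


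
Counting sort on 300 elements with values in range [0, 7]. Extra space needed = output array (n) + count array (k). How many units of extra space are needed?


Output array size: 300 (to store sorted result)
Count array size: 8 (one slot per possible value, range 0 to 7)
Total extra space = 300 + 8 = 308


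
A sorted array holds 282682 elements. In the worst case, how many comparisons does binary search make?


Halving sequence: 282682 -> 141341 -> 70670 -> 35335 -> 17667 -> 8833 -> 4416 -> 2208 -> 1104 -> 552 -> 276 -> 138 -> 69 -> 34 -> 17 -> 8 -> 4 -> 2 -> 1
Number of halvings = 18
Max comparisons = 18 + 1 = 19


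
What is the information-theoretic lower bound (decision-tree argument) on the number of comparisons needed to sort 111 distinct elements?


A binary decision tree of height h has at most 2^h leaves and needs at least n! of them, so h >= ceil(log2(n!)).
111! is far too large to multiply out, so use Stirling's series:
  ln(n!) ~ n ln n - n + (1/2) ln(2 pi n) + 1/(12n)  (error below 1/(360 n^3), negligible here)
  ln(111) = 4.7095302
  n ln n = 111 * 4.7095302 = 522.7579
  (1/2) ln(2 pi * 111) = (1/2) ln(697.4336) = 3.2737
  1/(12*111) = 0.0008
  ln(111!) ~ 522.7579 - 111 + 3.2737 + 0.0008 = 415.0324
Convert to base 2: log2(111!) = 415.0324 / ln 2 = 415.0324 / 0.69314718 = 598.7652
ceil(598.7652) = 599


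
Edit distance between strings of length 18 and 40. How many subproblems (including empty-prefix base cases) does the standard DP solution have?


The table includes base cases (empty prefixes).
Rows: (m+1) = 19
Columns: (n+1) = 41
Total = 19 * 41 = 779


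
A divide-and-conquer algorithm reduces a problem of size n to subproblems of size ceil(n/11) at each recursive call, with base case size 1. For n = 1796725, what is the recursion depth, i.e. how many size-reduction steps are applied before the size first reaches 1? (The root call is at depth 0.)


Each step divides the size by 11 (rounding up); after k steps the size is ceil(n/11^k), which equals 1 exactly when 11^k >= n.
So the depth is the smallest k with 11^k >= 1796725, i.e. ceil(log_11(1796725)).
11^6 = 1771561 < 1796725 <= 19487171 = 11^7
Recursion depth = 7


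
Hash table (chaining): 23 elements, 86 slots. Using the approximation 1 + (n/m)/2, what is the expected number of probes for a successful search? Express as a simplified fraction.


Computing expected probes:
alpha = 23/86
= 1 + alpha/2
= 1 + 23/(2*86)
= (2*86 + 23) / (2*86)
= 195/172


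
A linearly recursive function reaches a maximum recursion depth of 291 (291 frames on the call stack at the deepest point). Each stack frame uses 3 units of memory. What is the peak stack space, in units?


Maximum recursion depth = 291 frames
Memory per frame = 3 units
Total stack space = depth * frame_size
= 291 * 3 = 873


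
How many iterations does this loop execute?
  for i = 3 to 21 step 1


The loop variable i takes values starting at 3 and increments by 1 each iteration.
Sequence: i = 3, 4, 5, 6, 7, 8, 9, 10, 11, ...
The upper bound 21 is inclusive, so the count is floor((last - first) / step) + 1:
floor((21 - 3) / 1) + 1 = floor(18/1) + 1 = 18 + 1 = 19


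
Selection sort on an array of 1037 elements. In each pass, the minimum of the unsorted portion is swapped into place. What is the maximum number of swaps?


Selection sort performs one swap per pass:
  Pass 1: find min in positions 0 to 1036, swap with position 0
  Pass 2: find min in positions 1 to 1036, swap with position 1
  Pass 3: find min in positions 2 to 1036, swap with position 2
  Pass 4: find min in positions 3 to 1036, swap with position 3
  Pass 5: find min in positions 4 to 1036, swap with position 4
  ... (1031 more passes)
Total passes (and swaps) = n - 1 = 1037 - 1 = 1036


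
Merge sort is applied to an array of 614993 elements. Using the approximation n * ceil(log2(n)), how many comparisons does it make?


Merge sort divides the array into halves recursively.
Number of levels = ceil(log2(614993)) = 20
At each level, approximately n = 614993 comparisons are needed for merging.
Total comparisons ~ n * ceil(log2(n)) = 614993 * 20 = 12299860
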